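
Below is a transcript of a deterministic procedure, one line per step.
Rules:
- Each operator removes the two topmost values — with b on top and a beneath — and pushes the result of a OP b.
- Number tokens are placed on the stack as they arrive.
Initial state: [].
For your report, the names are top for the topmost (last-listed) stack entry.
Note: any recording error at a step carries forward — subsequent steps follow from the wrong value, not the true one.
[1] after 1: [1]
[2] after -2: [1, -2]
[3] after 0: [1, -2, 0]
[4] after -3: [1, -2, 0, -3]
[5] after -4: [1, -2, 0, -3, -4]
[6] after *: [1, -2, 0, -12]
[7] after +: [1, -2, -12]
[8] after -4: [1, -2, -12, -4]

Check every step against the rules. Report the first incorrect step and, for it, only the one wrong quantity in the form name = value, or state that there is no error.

Step 1: push 1: top = 1 — same as recorded.
Step 2: push -2: top = -2 — no discrepancy.
Step 3: push 0: top = 0 — confirmed correct.
Step 4: push -3: top = -3 — consistent with the transcript.
Step 5: push -4: top = -4 — consistent with the transcript.
Step 6: -3 * -4 = 12 — the transcript has a different value.
The earliest wrong entry is at step 6: it should read top = 12.

step 6, top = 12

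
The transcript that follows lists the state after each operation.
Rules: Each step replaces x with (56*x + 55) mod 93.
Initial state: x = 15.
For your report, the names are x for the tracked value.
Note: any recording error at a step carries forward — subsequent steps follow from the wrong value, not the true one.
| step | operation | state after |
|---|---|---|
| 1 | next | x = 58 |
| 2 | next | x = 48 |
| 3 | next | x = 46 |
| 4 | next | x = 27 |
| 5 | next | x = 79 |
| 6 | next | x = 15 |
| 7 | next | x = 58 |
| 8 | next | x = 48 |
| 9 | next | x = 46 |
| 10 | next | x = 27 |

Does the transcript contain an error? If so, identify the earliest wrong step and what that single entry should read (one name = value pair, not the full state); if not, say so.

Recomputing the run from the initial state:
step 1: x = 58
step 2: x = 48
step 3: x = 46
step 4: x = 27
step 5: x = 79
step 6: x = 15
step 7: x = 58
step 8: x = 48
step 9: x = 46
step 10: x = 27
This matches the transcript at every step.

no error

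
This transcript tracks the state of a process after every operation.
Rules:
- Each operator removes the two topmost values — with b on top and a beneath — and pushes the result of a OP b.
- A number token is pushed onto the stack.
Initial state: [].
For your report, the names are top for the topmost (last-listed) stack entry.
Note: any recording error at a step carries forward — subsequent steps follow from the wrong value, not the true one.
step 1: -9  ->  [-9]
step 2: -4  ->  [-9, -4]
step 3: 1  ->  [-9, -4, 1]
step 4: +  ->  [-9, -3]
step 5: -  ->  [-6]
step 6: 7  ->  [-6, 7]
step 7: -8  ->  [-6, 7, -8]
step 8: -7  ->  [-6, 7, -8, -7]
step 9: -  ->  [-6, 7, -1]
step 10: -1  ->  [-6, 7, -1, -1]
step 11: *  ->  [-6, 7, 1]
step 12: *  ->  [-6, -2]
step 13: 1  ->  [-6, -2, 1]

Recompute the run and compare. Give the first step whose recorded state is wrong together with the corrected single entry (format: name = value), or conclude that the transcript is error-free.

step 12, top = 7

Recomputing the run from the initial state:
step 1: [-9]
step 2: [-9, -4]
step 3: [-9, -4, 1]
step 4: [-9, -3]
step 5: [-6]
step 6: [-6, 7]
step 7: [-6, 7, -8]
step 8: [-6, 7, -8, -7]
step 9: [-6, 7, -1]
step 10: [-6, 7, -1, -1]
step 11: [-6, 7, 1]
step 12: [-6, 7]
step 13: [-6, 7, 1]
The first disagreement with the transcript is at step 12, where the value should be top = 7.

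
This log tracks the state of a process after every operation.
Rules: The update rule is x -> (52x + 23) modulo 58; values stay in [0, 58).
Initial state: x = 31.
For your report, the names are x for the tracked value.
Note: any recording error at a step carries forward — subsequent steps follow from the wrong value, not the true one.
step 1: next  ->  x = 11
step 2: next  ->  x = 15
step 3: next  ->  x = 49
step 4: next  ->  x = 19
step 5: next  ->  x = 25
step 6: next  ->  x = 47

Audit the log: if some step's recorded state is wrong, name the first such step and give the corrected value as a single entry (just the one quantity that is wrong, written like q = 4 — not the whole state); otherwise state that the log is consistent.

step 1: x = (52*31 + 23) mod 58 = 11 -> same as recorded
step 2: x = (52*11 + 23) mod 58 = 15 -> verified
step 3: x = (52*15 + 23) mod 58 = 49 -> no discrepancy
step 4: x = (52*49 + 23) mod 58 = 19 -> matches
step 5: x = (52*19 + 23) mod 58 = 25 -> in agreement
step 6: x = (52*25 + 23) mod 58 = 47 -> in agreement
Each recorded entry agrees with the recomputation.

no error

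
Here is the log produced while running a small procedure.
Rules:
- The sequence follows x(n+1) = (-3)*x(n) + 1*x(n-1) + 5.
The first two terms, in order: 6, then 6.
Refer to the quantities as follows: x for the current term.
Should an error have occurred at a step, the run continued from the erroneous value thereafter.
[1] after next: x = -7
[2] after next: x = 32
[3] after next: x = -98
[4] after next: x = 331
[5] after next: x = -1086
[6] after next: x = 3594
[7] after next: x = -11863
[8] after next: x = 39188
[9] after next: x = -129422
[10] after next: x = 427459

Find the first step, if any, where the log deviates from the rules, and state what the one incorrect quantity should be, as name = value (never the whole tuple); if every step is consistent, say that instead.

step 1: x = -3*(6) + (1)*(6) + (5) = -7 -> no discrepancy
step 2: x = -3*(-7) + (1)*(6) + (5) = 32 -> consistent with the log
step 3: x = -3*(32) + (1)*(-7) + (5) = -98 -> matches
step 4: x = -3*(-98) + (1)*(32) + (5) = 331 -> verified
step 5: x = -3*(331) + (1)*(-98) + (5) = -1086 -> verified
step 6: x = -3*(-1086) + (1)*(331) + (5) = 3594 -> no discrepancy
step 7: x = -3*(3594) + (1)*(-1086) + (5) = -11863 -> agrees with the log
step 8: x = -3*(-11863) + (1)*(3594) + (5) = 39188 -> confirmed correct
step 9: x = -3*(39188) + (1)*(-11863) + (5) = -129422 -> exactly as logged
step 10: x = -3*(-129422) + (1)*(39188) + (5) = 427459 -> exactly as logged
No step deviates from the rules.

no error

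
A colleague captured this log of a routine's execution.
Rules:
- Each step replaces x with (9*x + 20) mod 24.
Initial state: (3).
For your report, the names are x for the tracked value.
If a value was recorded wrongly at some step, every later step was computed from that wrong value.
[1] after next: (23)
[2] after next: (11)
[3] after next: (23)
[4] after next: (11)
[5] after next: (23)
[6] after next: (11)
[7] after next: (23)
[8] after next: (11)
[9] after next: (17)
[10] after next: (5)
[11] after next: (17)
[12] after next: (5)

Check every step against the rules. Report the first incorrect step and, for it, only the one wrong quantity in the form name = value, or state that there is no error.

Recomputing the run from the initial state:
step 1: x = 23
step 2: x = 11
step 3: x = 23
step 4: x = 11
step 5: x = 23
step 6: x = 11
step 7: x = 23
step 8: x = 11
step 9: x = 23
step 10: x = 11
step 11: x = 23
step 12: x = 11
The first disagreement with the log is at step 9, where the value should be x = 23.

step 9, x = 23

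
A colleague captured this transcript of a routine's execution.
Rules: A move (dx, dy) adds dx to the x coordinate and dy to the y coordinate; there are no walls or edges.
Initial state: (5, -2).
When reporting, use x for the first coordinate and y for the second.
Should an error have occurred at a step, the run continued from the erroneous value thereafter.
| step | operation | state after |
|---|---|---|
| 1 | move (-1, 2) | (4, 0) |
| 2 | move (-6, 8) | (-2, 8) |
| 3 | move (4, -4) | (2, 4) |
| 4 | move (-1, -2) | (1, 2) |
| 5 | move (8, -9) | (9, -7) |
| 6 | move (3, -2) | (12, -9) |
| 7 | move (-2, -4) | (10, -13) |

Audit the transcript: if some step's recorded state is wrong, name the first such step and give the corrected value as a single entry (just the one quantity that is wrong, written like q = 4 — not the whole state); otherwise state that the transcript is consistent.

no error

step 1: x = 5 + (-1) = 4, y = -2 + (2) = 0 -> verified
step 2: x = 4 + (-6) = -2, y = 0 + (8) = 8 -> verified
step 3: x = -2 + (4) = 2, y = 8 + (-4) = 4 -> same as recorded
step 4: x = 2 + (-1) = 1, y = 4 + (-2) = 2 -> confirmed correct
step 5: x = 1 + (8) = 9, y = 2 + (-9) = -7 -> confirmed correct
step 6: x = 9 + (3) = 12, y = -7 + (-2) = -9 -> verified
step 7: x = 12 + (-2) = 10, y = -9 + (-4) = -13 -> matches
All entries verified; no error found.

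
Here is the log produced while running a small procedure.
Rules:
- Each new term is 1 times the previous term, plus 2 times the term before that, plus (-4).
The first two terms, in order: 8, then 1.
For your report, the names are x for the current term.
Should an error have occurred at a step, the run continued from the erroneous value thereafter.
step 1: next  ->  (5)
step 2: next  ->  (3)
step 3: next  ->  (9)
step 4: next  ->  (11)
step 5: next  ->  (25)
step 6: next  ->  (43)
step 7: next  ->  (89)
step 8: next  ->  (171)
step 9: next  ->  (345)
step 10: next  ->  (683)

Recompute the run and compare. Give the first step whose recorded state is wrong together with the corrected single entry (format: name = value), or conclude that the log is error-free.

Step 1: x = 1*(1) + (2)*(8) + (-4) = 13 — first mismatch against the log.
So the first discrepancy is step 1, where the right value is x = 13.

step 1, x = 13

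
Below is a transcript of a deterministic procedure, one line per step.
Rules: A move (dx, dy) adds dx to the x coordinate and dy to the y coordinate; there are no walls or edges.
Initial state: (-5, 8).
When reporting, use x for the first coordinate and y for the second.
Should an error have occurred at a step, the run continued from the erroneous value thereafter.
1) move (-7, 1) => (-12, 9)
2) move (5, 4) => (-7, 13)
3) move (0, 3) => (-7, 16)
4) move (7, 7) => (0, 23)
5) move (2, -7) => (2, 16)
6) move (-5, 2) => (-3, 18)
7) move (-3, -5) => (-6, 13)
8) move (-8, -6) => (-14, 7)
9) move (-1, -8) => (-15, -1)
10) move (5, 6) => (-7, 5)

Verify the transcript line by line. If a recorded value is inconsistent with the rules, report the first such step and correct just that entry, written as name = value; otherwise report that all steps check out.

step 10, x = -10

step 1: x = -5 + (-7) = -12, y = 8 + (1) = 9 -> agrees with the transcript
step 2: x = -12 + (5) = -7, y = 9 + (4) = 13 -> confirmed correct
step 3: x = -7 + (0) = -7, y = 13 + (3) = 16 -> no discrepancy
step 4: x = -7 + (7) = 0, y = 16 + (7) = 23 -> matches
step 5: x = 0 + (2) = 2, y = 23 + (-7) = 16 -> exactly as logged
step 6: x = 2 + (-5) = -3, y = 16 + (2) = 18 -> consistent with the transcript
step 7: x = -3 + (-3) = -6, y = 18 + (-5) = 13 -> verified
step 8: x = -6 + (-8) = -14, y = 13 + (-6) = 7 -> consistent with the transcript
step 9: x = -14 + (-1) = -15, y = 7 + (-8) = -1 -> exactly as logged
step 10: x = -15 + (5) = -10, y = -1 + (6) = 5 -> the transcript has a different value
First deviation found at step 10; the corrected entry is x = -10.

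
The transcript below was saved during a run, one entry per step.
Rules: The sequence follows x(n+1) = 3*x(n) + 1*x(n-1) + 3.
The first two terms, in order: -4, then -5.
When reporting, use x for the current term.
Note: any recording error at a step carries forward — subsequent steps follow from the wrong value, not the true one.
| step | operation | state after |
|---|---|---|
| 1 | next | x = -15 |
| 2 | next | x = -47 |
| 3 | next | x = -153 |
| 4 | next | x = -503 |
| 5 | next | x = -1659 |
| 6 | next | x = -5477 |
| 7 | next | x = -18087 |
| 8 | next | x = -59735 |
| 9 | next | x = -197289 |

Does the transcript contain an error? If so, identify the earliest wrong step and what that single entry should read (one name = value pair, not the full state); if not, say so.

step 1, x = -16

Recomputing the run from the initial state:
step 1: x = -16
step 2: x = -50
step 3: x = -163
step 4: x = -536
step 5: x = -1768
step 6: x = -5837
step 7: x = -19276
step 8: x = -63662
step 9: x = -210259
The first disagreement with the transcript is at step 1, where the value should be x = -16.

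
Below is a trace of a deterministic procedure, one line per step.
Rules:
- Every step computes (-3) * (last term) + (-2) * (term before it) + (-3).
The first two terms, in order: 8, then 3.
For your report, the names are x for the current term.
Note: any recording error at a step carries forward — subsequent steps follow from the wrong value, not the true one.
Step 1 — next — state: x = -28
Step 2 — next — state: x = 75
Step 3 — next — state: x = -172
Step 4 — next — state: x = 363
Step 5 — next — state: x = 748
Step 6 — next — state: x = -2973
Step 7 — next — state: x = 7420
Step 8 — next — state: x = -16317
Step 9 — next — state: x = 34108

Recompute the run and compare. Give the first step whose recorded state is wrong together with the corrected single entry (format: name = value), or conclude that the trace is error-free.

step 1: x = -3*(3) + (-2)*(8) + (-3) = -28 -> verified
step 2: x = -3*(-28) + (-2)*(3) + (-3) = 75 -> same as recorded
step 3: x = -3*(75) + (-2)*(-28) + (-3) = -172 -> exactly as logged
step 4: x = -3*(-172) + (-2)*(75) + (-3) = 363 -> checks out
step 5: x = -3*(363) + (-2)*(-172) + (-3) = -748 -> this is not what the trace shows
So the first discrepancy is step 5, where the right value is x = -748.

step 5, x = -748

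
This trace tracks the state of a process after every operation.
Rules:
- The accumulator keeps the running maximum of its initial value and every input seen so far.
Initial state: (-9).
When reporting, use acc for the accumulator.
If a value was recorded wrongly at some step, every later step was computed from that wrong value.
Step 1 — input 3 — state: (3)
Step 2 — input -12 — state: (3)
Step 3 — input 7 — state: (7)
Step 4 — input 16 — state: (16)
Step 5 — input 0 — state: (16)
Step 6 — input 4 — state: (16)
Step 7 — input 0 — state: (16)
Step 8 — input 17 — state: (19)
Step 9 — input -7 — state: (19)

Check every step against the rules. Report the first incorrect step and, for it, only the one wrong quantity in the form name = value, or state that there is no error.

step 8, acc = 17

Step 1: acc = max(-9, 3) = 3 — consistent with the trace.
Step 2: acc = max(3, -12) = 3 — checks out.
Step 3: acc = max(3, 7) = 7 — exactly as logged.
Step 4: acc = max(7, 16) = 16 — confirmed correct.
Step 5: acc = max(16, 0) = 16 — same as recorded.
Step 6: acc = max(16, 4) = 16 — in agreement.
Step 7: acc = max(16, 0) = 16 — consistent with the trace.
Step 8: acc = max(16, 17) = 17 — the trace disagrees here.
First deviation found at step 8; the corrected entry is acc = 17.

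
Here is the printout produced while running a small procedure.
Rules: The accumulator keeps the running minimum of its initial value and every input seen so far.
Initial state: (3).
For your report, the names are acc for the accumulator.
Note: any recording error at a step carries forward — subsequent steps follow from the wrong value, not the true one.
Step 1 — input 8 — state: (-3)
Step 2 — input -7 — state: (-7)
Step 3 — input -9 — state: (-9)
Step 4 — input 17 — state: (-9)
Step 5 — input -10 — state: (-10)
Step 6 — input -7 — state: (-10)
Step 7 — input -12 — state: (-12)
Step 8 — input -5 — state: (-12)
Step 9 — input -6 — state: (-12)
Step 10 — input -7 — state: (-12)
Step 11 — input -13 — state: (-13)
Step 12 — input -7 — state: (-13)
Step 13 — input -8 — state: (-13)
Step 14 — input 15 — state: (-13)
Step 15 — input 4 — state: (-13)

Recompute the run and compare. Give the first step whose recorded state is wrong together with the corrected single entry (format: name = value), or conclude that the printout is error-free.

step 1, acc = 3

Step 1: acc = min(3, 8) = 3 — this is not what the printout shows.
Step 1 is the first one off; corrected, acc = 3.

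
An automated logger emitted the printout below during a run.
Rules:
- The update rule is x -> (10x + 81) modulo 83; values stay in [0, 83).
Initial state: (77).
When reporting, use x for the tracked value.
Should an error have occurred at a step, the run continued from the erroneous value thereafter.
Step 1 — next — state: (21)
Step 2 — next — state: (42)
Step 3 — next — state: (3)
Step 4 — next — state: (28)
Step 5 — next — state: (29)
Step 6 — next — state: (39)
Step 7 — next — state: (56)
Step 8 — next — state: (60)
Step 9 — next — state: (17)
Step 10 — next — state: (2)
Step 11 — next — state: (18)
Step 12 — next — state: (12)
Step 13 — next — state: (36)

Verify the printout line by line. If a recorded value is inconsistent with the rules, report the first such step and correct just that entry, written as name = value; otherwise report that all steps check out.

step 13, x = 35

Recomputing the run from the initial state:
step 1: x = 21
step 2: x = 42
step 3: x = 3
step 4: x = 28
step 5: x = 29
step 6: x = 39
step 7: x = 56
step 8: x = 60
step 9: x = 17
step 10: x = 2
step 11: x = 18
step 12: x = 12
step 13: x = 35
The first disagreement with the printout is at step 13, where the value should be x = 35.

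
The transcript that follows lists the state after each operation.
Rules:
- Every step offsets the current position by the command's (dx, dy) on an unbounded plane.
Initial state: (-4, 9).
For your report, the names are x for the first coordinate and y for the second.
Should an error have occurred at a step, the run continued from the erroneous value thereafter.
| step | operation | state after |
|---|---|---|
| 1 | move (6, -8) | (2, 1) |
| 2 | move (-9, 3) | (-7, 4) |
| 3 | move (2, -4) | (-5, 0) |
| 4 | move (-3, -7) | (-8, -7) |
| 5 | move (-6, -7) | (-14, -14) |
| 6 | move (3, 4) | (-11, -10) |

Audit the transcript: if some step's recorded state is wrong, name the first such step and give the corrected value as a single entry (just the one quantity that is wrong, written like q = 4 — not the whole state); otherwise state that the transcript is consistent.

no error

1. x = -4 + (6) = 2, y = 9 + (-8) = 1 (in agreement)
2. x = 2 + (-9) = -7, y = 1 + (3) = 4 (same as recorded)
3. x = -7 + (2) = -5, y = 4 + (-4) = 0 (matches)
4. x = -5 + (-3) = -8, y = 0 + (-7) = -7 (confirmed correct)
5. x = -8 + (-6) = -14, y = -7 + (-7) = -14 (no discrepancy)
6. x = -14 + (3) = -11, y = -14 + (4) = -10 (verified)
The whole run recomputes cleanly — no discrepancies.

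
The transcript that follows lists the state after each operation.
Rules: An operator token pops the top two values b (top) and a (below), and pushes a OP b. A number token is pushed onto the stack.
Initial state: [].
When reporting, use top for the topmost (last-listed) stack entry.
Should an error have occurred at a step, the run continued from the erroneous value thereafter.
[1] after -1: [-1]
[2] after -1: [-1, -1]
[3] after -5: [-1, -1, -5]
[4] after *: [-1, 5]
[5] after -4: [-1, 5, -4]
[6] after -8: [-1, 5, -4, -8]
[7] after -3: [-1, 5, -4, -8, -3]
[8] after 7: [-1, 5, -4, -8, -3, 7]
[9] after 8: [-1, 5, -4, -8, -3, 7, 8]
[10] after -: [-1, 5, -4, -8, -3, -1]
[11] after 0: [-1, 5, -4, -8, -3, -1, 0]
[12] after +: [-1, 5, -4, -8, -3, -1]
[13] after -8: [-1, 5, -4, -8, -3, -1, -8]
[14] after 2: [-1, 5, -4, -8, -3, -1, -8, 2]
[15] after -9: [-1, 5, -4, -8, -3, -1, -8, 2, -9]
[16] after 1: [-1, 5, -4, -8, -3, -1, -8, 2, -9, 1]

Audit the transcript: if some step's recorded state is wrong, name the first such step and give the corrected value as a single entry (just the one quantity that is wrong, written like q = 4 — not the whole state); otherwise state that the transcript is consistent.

no error

1. push -1: top = -1 (consistent with the transcript)
2. push -1: top = -1 (in agreement)
3. push -5: top = -5 (exactly as logged)
4. -1 * -5 = 5 (no discrepancy)
5. push -4: top = -4 (no discrepancy)
6. push -8: top = -8 (agrees with the transcript)
7. push -3: top = -3 (checks out)
8. push 7: top = 7 (matches)
9. push 8: top = 8 (verified)
10. 7 - 8 = -1 (consistent with the transcript)
11. push 0: top = 0 (verified)
12. -1 + 0 = -1 (agrees with the transcript)
13. push -8: top = -8 (same as recorded)
14. push 2: top = 2 (same as recorded)
15. push -9: top = -9 (verified)
16. push 1: top = 1 (same as recorded)
Each recorded entry agrees with the recomputation.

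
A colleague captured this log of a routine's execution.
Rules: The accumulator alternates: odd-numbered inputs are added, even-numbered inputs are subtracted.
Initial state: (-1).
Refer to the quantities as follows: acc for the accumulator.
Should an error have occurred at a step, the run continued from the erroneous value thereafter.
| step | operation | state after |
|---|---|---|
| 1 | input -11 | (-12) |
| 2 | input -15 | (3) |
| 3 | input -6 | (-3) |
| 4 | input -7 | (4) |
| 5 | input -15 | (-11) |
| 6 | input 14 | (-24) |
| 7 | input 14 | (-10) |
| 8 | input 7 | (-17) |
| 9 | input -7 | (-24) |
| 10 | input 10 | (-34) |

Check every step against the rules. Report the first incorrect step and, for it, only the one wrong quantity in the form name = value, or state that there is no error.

step 1: acc = -1 + -11 = -12 -> matches
step 2: acc = -12 - -15 = 3 -> verified
step 3: acc = 3 + -6 = -3 -> same as recorded
step 4: acc = -3 - -7 = 4 -> consistent with the log
step 5: acc = 4 + -15 = -11 -> no discrepancy
step 6: acc = -11 - 14 = -25 -> not what was recorded
The audit stops at step 6: the recorded entry is wrong and should be acc = -25.

step 6, acc = -25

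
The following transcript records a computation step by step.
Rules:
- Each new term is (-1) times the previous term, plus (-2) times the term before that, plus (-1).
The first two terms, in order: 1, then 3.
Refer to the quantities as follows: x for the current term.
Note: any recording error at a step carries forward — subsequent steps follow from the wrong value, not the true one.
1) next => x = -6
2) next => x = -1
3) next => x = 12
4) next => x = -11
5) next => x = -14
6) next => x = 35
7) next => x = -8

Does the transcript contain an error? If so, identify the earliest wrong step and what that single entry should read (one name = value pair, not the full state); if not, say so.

no error

step 1: x = -1*(3) + (-2)*(1) + (-1) = -6 -> agrees with the transcript
step 2: x = -1*(-6) + (-2)*(3) + (-1) = -1 -> consistent with the transcript
step 3: x = -1*(-1) + (-2)*(-6) + (-1) = 12 -> in agreement
step 4: x = -1*(12) + (-2)*(-1) + (-1) = -11 -> checks out
step 5: x = -1*(-11) + (-2)*(12) + (-1) = -14 -> consistent with the transcript
step 6: x = -1*(-14) + (-2)*(-11) + (-1) = 35 -> in agreement
step 7: x = -1*(35) + (-2)*(-14) + (-1) = -8 -> confirmed correct
Every step is consistent.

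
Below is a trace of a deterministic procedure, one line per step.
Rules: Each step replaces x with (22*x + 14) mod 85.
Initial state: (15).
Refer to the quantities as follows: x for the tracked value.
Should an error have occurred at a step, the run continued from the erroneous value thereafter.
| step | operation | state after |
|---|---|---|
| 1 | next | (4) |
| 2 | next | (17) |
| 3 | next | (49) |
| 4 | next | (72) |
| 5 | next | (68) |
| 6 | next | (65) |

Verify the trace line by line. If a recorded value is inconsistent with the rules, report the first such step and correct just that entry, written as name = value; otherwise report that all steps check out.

Step 1: x = (22*15 + 14) mod 85 = 4 — exactly as logged.
Step 2: x = (22*4 + 14) mod 85 = 17 — exactly as logged.
Step 3: x = (22*17 + 14) mod 85 = 48 — the trace disagrees here.
The earliest wrong entry is at step 3: it should read x = 48.

step 3, x = 48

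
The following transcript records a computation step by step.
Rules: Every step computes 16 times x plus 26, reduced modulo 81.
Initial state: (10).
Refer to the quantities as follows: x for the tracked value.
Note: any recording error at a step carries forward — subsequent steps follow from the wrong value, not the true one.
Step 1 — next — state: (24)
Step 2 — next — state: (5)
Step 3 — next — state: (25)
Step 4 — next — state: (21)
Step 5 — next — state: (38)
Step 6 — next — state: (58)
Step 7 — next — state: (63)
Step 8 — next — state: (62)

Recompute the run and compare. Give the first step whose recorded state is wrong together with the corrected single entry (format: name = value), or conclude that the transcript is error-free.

step 6, x = 67

Step 1: x = (16*10 + 26) mod 81 = 24 — checks out.
Step 2: x = (16*24 + 26) mod 81 = 5 — consistent with the transcript.
Step 3: x = (16*5 + 26) mod 81 = 25 — matches.
Step 4: x = (16*25 + 26) mod 81 = 21 — confirmed correct.
Step 5: x = (16*21 + 26) mod 81 = 38 — agrees with the transcript.
Step 6: x = (16*38 + 26) mod 81 = 67 — the transcript disagrees here.
That makes step 6 the first incorrect line — x = 67 is what it should show.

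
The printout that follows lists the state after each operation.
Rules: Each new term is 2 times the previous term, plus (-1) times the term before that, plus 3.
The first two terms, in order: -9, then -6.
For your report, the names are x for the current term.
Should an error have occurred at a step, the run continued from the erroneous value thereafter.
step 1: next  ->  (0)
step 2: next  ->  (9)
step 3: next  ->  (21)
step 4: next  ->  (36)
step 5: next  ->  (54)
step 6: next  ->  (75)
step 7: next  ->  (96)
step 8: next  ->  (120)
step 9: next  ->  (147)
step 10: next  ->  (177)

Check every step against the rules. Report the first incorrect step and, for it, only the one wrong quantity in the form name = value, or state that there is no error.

Recomputing the run from the initial state:
step 1: x = 0
step 2: x = 9
step 3: x = 21
step 4: x = 36
step 5: x = 54
step 6: x = 75
step 7: x = 99
step 8: x = 126
step 9: x = 156
step 10: x = 189
The first disagreement with the printout is at step 7, where the value should be x = 99.

step 7, x = 99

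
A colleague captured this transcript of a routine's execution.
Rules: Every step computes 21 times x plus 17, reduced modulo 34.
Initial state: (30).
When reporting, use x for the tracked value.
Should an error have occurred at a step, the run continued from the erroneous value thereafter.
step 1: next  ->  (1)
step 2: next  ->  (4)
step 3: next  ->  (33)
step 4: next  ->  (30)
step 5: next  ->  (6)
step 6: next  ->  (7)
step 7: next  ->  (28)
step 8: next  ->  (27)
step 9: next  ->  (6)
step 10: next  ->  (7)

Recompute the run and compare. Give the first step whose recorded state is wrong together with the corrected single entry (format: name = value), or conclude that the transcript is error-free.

Step 1: x = (21*30 + 17) mod 34 = 1 — matches.
Step 2: x = (21*1 + 17) mod 34 = 4 — confirmed correct.
Step 3: x = (21*4 + 17) mod 34 = 33 — matches.
Step 4: x = (21*33 + 17) mod 34 = 30 — no discrepancy.
Step 5: x = (21*30 + 17) mod 34 = 1 — the entry is off here.
The audit stops at step 5: the recorded entry is wrong and should be x = 1.

step 5, x = 1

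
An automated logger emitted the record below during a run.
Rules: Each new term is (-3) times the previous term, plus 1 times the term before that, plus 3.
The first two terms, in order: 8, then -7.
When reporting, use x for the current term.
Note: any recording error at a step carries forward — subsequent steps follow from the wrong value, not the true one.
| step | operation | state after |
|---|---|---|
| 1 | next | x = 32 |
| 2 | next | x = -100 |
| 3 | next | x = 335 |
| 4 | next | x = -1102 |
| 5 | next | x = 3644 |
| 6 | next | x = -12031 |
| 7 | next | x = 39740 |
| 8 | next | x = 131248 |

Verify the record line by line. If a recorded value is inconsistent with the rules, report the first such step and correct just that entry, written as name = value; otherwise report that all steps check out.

step 8, x = -131248

step 1: x = -3*(-7) + (1)*(8) + (3) = 32 -> verified
step 2: x = -3*(32) + (1)*(-7) + (3) = -100 -> verified
step 3: x = -3*(-100) + (1)*(32) + (3) = 335 -> consistent with the record
step 4: x = -3*(335) + (1)*(-100) + (3) = -1102 -> consistent with the record
step 5: x = -3*(-1102) + (1)*(335) + (3) = 3644 -> in agreement
step 6: x = -3*(3644) + (1)*(-1102) + (3) = -12031 -> consistent with the record
step 7: x = -3*(-12031) + (1)*(3644) + (3) = 39740 -> verified
step 8: x = -3*(39740) + (1)*(-12031) + (3) = -131248 -> the recorded entry deviates here
Step 8 is the first one off; corrected, x = -131248.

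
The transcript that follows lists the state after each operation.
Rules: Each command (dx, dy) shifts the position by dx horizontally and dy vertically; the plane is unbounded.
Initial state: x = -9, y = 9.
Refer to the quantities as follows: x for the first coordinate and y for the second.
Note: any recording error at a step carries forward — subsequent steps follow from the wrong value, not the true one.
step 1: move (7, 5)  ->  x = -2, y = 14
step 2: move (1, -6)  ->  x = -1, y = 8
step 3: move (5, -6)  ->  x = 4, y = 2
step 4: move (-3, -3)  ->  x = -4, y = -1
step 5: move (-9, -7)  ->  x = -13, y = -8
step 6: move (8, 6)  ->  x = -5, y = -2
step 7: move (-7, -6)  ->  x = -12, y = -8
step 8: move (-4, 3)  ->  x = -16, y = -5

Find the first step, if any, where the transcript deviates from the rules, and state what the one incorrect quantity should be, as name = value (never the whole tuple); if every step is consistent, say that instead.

step 4, x = 1

Step 1: x = -9 + (7) = -2, y = 9 + (5) = 14 — agrees with the transcript.
Step 2: x = -2 + (1) = -1, y = 14 + (-6) = 8 — same as recorded.
Step 3: x = -1 + (5) = 4, y = 8 + (-6) = 2 — in agreement.
Step 4: x = 4 + (-3) = 1, y = 2 + (-3) = -1 — not what was recorded.
First deviation found at step 4; the corrected entry is x = 1.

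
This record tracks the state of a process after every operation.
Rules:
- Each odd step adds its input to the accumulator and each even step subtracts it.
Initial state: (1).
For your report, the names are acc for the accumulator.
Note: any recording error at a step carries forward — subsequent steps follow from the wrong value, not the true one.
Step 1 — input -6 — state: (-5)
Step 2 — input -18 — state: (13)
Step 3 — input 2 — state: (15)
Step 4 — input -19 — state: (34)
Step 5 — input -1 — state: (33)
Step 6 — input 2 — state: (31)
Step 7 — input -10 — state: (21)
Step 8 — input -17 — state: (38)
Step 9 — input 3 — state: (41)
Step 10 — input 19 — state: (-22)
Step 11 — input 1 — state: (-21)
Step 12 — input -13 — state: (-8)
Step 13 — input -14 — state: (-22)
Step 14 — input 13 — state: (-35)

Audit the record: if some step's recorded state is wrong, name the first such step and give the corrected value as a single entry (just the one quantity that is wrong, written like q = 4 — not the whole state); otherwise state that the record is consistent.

step 10, acc = 22

Recomputing the run from the initial state:
step 1: acc = -5
step 2: acc = 13
step 3: acc = 15
step 4: acc = 34
step 5: acc = 33
step 6: acc = 31
step 7: acc = 21
step 8: acc = 38
step 9: acc = 41
step 10: acc = 22
step 11: acc = 23
step 12: acc = 36
step 13: acc = 22
step 14: acc = 9
The first disagreement with the record is at step 10, where the value should be acc = 22.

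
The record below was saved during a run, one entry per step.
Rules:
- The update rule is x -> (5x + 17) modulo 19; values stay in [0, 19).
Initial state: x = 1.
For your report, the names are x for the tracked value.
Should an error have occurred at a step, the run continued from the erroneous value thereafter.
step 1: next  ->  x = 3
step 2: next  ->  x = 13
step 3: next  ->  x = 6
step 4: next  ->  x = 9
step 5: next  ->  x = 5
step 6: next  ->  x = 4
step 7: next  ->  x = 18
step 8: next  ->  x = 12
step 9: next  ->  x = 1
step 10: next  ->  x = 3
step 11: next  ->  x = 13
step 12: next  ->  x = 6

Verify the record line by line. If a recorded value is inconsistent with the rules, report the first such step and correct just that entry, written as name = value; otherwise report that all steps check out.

Recomputing the run from the initial state:
step 1: x = 3
step 2: x = 13
step 3: x = 6
step 4: x = 9
step 5: x = 5
step 6: x = 4
step 7: x = 18
step 8: x = 12
step 9: x = 1
step 10: x = 3
step 11: x = 13
step 12: x = 6
This matches the record at every step.

no error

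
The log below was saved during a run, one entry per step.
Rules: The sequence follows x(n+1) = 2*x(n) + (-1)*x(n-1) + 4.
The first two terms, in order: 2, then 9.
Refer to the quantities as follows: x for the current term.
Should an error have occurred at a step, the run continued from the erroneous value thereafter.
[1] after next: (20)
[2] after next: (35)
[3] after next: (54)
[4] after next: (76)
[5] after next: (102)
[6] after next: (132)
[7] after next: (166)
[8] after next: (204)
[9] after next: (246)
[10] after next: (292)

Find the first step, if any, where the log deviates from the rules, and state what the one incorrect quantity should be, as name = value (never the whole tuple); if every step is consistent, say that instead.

step 4, x = 77

Recomputing the run from the initial state:
step 1: x = 20
step 2: x = 35
step 3: x = 54
step 4: x = 77
step 5: x = 104
step 6: x = 135
step 7: x = 170
step 8: x = 209
step 9: x = 252
step 10: x = 299
The first disagreement with the log is at step 4, where the value should be x = 77.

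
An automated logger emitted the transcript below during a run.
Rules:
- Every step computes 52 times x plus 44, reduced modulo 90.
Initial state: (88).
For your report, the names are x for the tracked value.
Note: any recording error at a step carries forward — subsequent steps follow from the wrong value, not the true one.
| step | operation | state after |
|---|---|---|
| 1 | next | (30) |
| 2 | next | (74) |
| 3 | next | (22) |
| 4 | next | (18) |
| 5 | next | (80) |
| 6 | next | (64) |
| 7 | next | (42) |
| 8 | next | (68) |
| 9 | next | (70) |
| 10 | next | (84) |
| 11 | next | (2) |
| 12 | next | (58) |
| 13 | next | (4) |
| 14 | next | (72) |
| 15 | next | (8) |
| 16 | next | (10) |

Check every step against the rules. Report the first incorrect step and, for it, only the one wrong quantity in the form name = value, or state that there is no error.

step 13, x = 0

step 1: x = (52*88 + 44) mod 90 = 30 -> no discrepancy
step 2: x = (52*30 + 44) mod 90 = 74 -> no discrepancy
step 3: x = (52*74 + 44) mod 90 = 22 -> confirmed correct
step 4: x = (52*22 + 44) mod 90 = 18 -> same as recorded
step 5: x = (52*18 + 44) mod 90 = 80 -> matches
step 6: x = (52*80 + 44) mod 90 = 64 -> no discrepancy
step 7: x = (52*64 + 44) mod 90 = 42 -> in agreement
step 8: x = (52*42 + 44) mod 90 = 68 -> consistent with the transcript
step 9: x = (52*68 + 44) mod 90 = 70 -> checks out
step 10: x = (52*70 + 44) mod 90 = 84 -> exactly as logged
step 11: x = (52*84 + 44) mod 90 = 2 -> confirmed correct
step 12: x = (52*2 + 44) mod 90 = 58 -> checks out
step 13: x = (52*58 + 44) mod 90 = 0 -> this is not what the transcript shows
That makes step 13 the first incorrect line — x = 0 is what it should show.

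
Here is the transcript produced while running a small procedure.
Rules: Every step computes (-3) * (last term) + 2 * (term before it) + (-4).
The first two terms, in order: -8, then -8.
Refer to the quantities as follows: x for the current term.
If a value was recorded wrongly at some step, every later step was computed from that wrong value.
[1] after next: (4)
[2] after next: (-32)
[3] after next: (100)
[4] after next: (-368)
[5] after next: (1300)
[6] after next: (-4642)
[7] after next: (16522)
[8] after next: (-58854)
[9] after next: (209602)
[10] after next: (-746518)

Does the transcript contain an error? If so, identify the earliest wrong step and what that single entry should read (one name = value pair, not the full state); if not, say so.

1. x = -3*(-8) + (2)*(-8) + (-4) = 4 (confirmed correct)
2. x = -3*(4) + (2)*(-8) + (-4) = -32 (in agreement)
3. x = -3*(-32) + (2)*(4) + (-4) = 100 (checks out)
4. x = -3*(100) + (2)*(-32) + (-4) = -368 (same as recorded)
5. x = -3*(-368) + (2)*(100) + (-4) = 1300 (agrees with the transcript)
6. x = -3*(1300) + (2)*(-368) + (-4) = -4640 (this is not what the transcript shows)
The audit stops at step 6: the recorded entry is wrong and should be x = -4640.

step 6, x = -4640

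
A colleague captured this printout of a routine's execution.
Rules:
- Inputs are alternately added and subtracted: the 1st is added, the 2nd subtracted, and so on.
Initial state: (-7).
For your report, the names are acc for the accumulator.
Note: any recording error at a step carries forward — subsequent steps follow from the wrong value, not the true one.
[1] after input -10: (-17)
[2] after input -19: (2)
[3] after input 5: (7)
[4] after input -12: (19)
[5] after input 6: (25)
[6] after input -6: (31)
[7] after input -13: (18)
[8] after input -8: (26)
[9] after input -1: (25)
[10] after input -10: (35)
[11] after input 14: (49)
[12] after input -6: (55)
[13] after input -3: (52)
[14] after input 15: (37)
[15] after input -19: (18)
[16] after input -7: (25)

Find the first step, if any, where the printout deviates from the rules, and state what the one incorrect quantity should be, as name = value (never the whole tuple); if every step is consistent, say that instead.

no error

1. acc = -7 + -10 = -17 (checks out)
2. acc = -17 - -19 = 2 (in agreement)
3. acc = 2 + 5 = 7 (no discrepancy)
4. acc = 7 - -12 = 19 (verified)
5. acc = 19 + 6 = 25 (exactly as logged)
6. acc = 25 - -6 = 31 (checks out)
7. acc = 31 + -13 = 18 (matches)
8. acc = 18 - -8 = 26 (checks out)
9. acc = 26 + -1 = 25 (in agreement)
10. acc = 25 - -10 = 35 (same as recorded)
11. acc = 35 + 14 = 49 (verified)
12. acc = 49 - -6 = 55 (agrees with the printout)
13. acc = 55 + -3 = 52 (in agreement)
14. acc = 52 - 15 = 37 (same as recorded)
15. acc = 37 + -19 = 18 (agrees with the printout)
16. acc = 18 - -7 = 25 (consistent with the printout)
Nothing is out of place; the run is error-free.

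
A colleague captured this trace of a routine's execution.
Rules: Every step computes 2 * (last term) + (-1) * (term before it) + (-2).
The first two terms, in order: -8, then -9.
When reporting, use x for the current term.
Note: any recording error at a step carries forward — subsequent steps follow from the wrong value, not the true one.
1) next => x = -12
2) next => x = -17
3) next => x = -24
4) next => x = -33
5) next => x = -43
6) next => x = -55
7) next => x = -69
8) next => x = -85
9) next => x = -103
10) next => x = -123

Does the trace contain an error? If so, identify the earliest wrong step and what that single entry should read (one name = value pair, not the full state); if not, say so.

step 1: x = 2*(-9) + (-1)*(-8) + (-2) = -12 -> agrees with the trace
step 2: x = 2*(-12) + (-1)*(-9) + (-2) = -17 -> no discrepancy
step 3: x = 2*(-17) + (-1)*(-12) + (-2) = -24 -> no discrepancy
step 4: x = 2*(-24) + (-1)*(-17) + (-2) = -33 -> checks out
step 5: x = 2*(-33) + (-1)*(-24) + (-2) = -44 -> a discrepancy with the trace
First deviation found at step 5; the corrected entry is x = -44.

step 5, x = -44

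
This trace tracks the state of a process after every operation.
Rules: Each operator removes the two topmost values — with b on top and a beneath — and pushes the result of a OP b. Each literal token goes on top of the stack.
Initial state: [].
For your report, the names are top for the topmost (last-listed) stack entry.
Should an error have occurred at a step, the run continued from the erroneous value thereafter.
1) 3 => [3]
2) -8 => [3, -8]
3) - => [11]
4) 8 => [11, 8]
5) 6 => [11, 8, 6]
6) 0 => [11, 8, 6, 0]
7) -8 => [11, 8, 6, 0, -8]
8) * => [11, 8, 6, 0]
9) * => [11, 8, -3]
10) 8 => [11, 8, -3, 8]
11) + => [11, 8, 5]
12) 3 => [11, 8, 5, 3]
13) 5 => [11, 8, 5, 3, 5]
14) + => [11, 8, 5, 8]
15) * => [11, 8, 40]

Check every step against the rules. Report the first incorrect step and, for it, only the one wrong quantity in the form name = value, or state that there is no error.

Recomputing the run from the initial state:
step 1: [3]
step 2: [3, -8]
step 3: [11]
step 4: [11, 8]
step 5: [11, 8, 6]
step 6: [11, 8, 6, 0]
step 7: [11, 8, 6, 0, -8]
step 8: [11, 8, 6, 0]
step 9: [11, 8, 0]
step 10: [11, 8, 0, 8]
step 11: [11, 8, 8]
step 12: [11, 8, 8, 3]
step 13: [11, 8, 8, 3, 5]
step 14: [11, 8, 8, 8]
step 15: [11, 8, 64]
The first disagreement with the trace is at step 9, where the value should be top = 0.

step 9, top = 0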